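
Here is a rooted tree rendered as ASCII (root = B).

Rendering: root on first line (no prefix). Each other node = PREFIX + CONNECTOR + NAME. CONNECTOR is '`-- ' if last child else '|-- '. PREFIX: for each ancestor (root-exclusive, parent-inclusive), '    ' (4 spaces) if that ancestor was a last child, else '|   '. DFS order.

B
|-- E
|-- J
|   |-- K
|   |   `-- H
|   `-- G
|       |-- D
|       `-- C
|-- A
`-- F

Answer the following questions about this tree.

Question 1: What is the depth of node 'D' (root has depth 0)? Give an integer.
Answer: 3

Derivation:
Path from root to D: B -> J -> G -> D
Depth = number of edges = 3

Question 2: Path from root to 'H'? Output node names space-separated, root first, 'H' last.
Walk down from root: B -> J -> K -> H

Answer: B J K H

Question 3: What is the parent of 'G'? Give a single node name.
Answer: J

Derivation:
Scan adjacency: G appears as child of J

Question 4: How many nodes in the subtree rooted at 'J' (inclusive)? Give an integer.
Answer: 6

Derivation:
Subtree rooted at J contains: C, D, G, H, J, K
Count = 6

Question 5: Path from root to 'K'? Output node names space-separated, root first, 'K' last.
Walk down from root: B -> J -> K

Answer: B J K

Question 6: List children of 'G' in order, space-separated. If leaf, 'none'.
Node G's children (from adjacency): D, C

Answer: D C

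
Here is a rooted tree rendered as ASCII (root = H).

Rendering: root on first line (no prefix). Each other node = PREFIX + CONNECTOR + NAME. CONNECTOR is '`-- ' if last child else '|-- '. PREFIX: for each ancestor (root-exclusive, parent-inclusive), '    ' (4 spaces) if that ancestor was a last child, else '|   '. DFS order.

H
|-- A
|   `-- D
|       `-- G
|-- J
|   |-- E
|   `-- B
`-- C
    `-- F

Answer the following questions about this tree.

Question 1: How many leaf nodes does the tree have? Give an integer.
Answer: 4

Derivation:
Leaves (nodes with no children): B, E, F, G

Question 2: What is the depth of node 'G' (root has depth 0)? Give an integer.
Path from root to G: H -> A -> D -> G
Depth = number of edges = 3

Answer: 3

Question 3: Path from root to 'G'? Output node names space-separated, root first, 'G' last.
Walk down from root: H -> A -> D -> G

Answer: H A D G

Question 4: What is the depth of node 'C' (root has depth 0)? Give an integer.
Answer: 1

Derivation:
Path from root to C: H -> C
Depth = number of edges = 1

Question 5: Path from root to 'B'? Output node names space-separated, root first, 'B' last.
Walk down from root: H -> J -> B

Answer: H J B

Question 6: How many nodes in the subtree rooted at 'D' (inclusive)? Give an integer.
Subtree rooted at D contains: D, G
Count = 2

Answer: 2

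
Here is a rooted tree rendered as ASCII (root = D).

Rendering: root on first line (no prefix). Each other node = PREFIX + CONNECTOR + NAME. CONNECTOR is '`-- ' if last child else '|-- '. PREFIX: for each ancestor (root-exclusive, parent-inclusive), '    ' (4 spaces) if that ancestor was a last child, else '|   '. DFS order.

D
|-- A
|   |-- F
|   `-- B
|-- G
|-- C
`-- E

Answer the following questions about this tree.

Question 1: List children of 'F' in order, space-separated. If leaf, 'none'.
Answer: none

Derivation:
Node F's children (from adjacency): (leaf)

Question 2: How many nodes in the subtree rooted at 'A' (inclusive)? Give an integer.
Answer: 3

Derivation:
Subtree rooted at A contains: A, B, F
Count = 3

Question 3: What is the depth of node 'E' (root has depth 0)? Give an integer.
Answer: 1

Derivation:
Path from root to E: D -> E
Depth = number of edges = 1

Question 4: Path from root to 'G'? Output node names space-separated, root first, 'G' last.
Answer: D G

Derivation:
Walk down from root: D -> G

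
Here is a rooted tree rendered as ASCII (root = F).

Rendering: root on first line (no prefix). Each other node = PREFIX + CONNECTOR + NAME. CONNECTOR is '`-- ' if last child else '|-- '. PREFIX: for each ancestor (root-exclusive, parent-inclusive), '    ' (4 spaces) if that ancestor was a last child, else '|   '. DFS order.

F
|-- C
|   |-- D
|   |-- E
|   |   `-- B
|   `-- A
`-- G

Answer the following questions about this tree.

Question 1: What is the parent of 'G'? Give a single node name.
Scan adjacency: G appears as child of F

Answer: F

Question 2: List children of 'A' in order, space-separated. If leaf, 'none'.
Answer: none

Derivation:
Node A's children (from adjacency): (leaf)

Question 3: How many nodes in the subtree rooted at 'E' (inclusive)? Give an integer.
Subtree rooted at E contains: B, E
Count = 2

Answer: 2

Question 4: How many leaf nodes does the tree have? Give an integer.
Leaves (nodes with no children): A, B, D, G

Answer: 4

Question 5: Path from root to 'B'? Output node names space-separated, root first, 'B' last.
Walk down from root: F -> C -> E -> B

Answer: F C E B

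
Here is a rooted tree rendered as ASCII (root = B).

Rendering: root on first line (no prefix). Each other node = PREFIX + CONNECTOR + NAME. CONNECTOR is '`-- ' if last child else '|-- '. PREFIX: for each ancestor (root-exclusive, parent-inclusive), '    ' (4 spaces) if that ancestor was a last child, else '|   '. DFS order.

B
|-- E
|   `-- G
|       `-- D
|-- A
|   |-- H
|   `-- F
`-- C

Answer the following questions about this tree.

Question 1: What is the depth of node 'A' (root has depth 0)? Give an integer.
Answer: 1

Derivation:
Path from root to A: B -> A
Depth = number of edges = 1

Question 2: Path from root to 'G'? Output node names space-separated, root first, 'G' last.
Answer: B E G

Derivation:
Walk down from root: B -> E -> G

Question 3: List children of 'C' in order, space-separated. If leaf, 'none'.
Answer: none

Derivation:
Node C's children (from adjacency): (leaf)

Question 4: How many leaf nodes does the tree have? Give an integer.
Leaves (nodes with no children): C, D, F, H

Answer: 4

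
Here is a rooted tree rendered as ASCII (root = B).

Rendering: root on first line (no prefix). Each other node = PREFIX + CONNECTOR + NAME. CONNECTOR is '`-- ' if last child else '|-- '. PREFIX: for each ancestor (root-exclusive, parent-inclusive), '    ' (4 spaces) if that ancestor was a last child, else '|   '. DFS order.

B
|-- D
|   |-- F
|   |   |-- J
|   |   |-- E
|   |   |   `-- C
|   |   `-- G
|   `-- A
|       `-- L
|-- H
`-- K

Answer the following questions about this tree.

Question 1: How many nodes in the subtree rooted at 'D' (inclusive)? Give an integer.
Answer: 8

Derivation:
Subtree rooted at D contains: A, C, D, E, F, G, J, L
Count = 8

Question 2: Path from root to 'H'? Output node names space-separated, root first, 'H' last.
Walk down from root: B -> H

Answer: B H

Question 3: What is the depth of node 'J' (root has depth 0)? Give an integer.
Answer: 3

Derivation:
Path from root to J: B -> D -> F -> J
Depth = number of edges = 3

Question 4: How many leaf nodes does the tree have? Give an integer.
Leaves (nodes with no children): C, G, H, J, K, L

Answer: 6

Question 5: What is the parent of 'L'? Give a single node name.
Scan adjacency: L appears as child of A

Answer: A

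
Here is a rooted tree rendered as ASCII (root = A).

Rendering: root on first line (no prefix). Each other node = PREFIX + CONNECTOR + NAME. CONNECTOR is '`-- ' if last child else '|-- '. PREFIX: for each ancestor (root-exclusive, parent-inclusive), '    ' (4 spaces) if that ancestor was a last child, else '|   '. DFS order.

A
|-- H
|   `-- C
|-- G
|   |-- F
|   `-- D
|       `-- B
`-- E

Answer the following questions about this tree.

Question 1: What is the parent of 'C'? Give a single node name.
Scan adjacency: C appears as child of H

Answer: H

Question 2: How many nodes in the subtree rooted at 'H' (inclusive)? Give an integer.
Subtree rooted at H contains: C, H
Count = 2

Answer: 2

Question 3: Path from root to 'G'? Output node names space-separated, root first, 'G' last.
Answer: A G

Derivation:
Walk down from root: A -> G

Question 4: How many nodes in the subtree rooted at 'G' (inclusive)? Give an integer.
Subtree rooted at G contains: B, D, F, G
Count = 4

Answer: 4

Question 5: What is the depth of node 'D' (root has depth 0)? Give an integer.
Answer: 2

Derivation:
Path from root to D: A -> G -> D
Depth = number of edges = 2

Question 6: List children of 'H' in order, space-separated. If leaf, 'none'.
Answer: C

Derivation:
Node H's children (from adjacency): C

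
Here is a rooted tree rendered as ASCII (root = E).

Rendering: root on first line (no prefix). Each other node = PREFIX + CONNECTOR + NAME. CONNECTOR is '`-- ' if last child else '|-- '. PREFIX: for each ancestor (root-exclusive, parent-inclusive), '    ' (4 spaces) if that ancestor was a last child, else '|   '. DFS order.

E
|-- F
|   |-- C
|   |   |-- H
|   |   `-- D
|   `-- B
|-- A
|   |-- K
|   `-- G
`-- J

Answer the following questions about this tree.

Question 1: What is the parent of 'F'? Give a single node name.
Scan adjacency: F appears as child of E

Answer: E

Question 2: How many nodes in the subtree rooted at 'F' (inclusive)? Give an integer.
Answer: 5

Derivation:
Subtree rooted at F contains: B, C, D, F, H
Count = 5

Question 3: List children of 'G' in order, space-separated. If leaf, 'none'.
Answer: none

Derivation:
Node G's children (from adjacency): (leaf)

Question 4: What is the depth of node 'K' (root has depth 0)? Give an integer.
Path from root to K: E -> A -> K
Depth = number of edges = 2

Answer: 2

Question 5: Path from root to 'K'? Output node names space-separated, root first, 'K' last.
Walk down from root: E -> A -> K

Answer: E A K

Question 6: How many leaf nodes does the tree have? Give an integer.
Leaves (nodes with no children): B, D, G, H, J, K

Answer: 6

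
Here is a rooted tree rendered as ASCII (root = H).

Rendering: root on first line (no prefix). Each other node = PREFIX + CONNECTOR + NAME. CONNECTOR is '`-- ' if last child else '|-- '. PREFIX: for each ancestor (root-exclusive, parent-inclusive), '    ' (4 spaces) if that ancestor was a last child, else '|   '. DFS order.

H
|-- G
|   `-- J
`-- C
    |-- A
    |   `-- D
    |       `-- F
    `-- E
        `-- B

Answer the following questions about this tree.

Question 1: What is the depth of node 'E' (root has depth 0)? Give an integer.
Path from root to E: H -> C -> E
Depth = number of edges = 2

Answer: 2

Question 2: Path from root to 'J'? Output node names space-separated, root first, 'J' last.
Walk down from root: H -> G -> J

Answer: H G J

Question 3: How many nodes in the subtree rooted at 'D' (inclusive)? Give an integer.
Subtree rooted at D contains: D, F
Count = 2

Answer: 2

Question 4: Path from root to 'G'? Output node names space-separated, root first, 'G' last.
Answer: H G

Derivation:
Walk down from root: H -> G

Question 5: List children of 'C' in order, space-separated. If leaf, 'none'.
Answer: A E

Derivation:
Node C's children (from adjacency): A, E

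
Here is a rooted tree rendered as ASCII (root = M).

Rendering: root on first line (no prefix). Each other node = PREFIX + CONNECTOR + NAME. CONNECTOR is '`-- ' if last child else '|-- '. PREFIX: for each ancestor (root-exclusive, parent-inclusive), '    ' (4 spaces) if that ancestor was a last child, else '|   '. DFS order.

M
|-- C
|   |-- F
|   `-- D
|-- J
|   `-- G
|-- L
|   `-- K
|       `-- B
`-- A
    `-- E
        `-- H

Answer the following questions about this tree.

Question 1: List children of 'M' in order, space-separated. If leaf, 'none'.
Node M's children (from adjacency): C, J, L, A

Answer: C J L A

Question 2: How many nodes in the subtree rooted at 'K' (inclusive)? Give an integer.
Answer: 2

Derivation:
Subtree rooted at K contains: B, K
Count = 2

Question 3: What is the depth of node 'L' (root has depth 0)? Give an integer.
Answer: 1

Derivation:
Path from root to L: M -> L
Depth = number of edges = 1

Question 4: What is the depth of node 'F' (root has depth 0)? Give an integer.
Path from root to F: M -> C -> F
Depth = number of edges = 2

Answer: 2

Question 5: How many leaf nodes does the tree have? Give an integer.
Answer: 5

Derivation:
Leaves (nodes with no children): B, D, F, G, H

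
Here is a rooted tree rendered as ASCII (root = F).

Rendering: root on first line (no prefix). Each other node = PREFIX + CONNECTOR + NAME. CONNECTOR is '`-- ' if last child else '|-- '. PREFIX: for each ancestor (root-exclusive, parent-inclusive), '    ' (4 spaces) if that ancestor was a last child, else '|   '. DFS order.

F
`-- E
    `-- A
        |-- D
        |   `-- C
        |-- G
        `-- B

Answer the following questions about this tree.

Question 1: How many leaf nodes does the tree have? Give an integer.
Answer: 3

Derivation:
Leaves (nodes with no children): B, C, G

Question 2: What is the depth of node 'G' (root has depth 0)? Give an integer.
Path from root to G: F -> E -> A -> G
Depth = number of edges = 3

Answer: 3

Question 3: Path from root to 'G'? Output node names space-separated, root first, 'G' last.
Walk down from root: F -> E -> A -> G

Answer: F E A G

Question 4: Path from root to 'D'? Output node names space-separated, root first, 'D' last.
Walk down from root: F -> E -> A -> D

Answer: F E A D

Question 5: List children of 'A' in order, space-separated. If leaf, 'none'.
Answer: D G B

Derivation:
Node A's children (from adjacency): D, G, B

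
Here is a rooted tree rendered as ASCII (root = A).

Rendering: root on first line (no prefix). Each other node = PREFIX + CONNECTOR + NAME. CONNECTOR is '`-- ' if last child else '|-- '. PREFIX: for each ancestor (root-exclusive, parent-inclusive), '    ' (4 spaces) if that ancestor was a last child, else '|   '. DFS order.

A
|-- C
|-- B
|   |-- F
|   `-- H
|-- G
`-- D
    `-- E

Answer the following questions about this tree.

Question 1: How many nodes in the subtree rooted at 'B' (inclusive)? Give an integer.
Subtree rooted at B contains: B, F, H
Count = 3

Answer: 3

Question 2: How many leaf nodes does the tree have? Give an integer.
Answer: 5

Derivation:
Leaves (nodes with no children): C, E, F, G, H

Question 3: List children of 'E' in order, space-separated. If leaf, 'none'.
Answer: none

Derivation:
Node E's children (from adjacency): (leaf)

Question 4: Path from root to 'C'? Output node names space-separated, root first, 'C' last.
Walk down from root: A -> C

Answer: A C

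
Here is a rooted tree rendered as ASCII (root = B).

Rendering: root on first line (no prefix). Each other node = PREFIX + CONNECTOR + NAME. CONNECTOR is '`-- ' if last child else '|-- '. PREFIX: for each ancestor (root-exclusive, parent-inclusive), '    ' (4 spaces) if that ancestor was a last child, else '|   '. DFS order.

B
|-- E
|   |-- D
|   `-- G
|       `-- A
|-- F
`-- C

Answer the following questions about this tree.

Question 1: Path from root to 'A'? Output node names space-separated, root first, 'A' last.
Answer: B E G A

Derivation:
Walk down from root: B -> E -> G -> A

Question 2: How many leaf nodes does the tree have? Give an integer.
Leaves (nodes with no children): A, C, D, F

Answer: 4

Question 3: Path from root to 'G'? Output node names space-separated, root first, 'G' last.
Walk down from root: B -> E -> G

Answer: B E G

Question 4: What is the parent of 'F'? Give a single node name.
Answer: B

Derivation:
Scan adjacency: F appears as child of B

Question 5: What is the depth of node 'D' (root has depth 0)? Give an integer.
Answer: 2

Derivation:
Path from root to D: B -> E -> D
Depth = number of edges = 2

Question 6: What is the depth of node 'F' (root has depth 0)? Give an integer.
Answer: 1

Derivation:
Path from root to F: B -> F
Depth = number of edges = 1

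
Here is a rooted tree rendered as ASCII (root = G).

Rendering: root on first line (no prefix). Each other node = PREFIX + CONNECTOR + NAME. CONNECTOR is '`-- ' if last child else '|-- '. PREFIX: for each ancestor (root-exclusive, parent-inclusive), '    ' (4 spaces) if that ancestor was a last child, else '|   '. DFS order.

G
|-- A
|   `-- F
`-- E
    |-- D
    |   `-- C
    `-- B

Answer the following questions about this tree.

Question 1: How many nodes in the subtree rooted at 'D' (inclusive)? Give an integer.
Answer: 2

Derivation:
Subtree rooted at D contains: C, D
Count = 2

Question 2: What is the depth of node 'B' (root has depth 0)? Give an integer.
Answer: 2

Derivation:
Path from root to B: G -> E -> B
Depth = number of edges = 2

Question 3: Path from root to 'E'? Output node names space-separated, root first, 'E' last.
Answer: G E

Derivation:
Walk down from root: G -> E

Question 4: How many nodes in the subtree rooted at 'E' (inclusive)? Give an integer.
Answer: 4

Derivation:
Subtree rooted at E contains: B, C, D, E
Count = 4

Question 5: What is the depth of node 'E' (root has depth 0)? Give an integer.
Path from root to E: G -> E
Depth = number of edges = 1

Answer: 1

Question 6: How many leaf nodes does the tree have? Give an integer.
Leaves (nodes with no children): B, C, F

Answer: 3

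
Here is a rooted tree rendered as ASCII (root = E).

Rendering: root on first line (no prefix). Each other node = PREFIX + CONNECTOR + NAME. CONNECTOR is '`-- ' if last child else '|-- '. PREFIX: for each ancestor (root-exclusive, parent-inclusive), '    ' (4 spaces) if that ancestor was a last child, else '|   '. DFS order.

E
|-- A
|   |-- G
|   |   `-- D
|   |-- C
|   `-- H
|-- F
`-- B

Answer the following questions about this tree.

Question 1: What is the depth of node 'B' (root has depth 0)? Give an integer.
Path from root to B: E -> B
Depth = number of edges = 1

Answer: 1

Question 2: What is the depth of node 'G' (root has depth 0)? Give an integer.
Path from root to G: E -> A -> G
Depth = number of edges = 2

Answer: 2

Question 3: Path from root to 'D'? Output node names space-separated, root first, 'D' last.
Answer: E A G D

Derivation:
Walk down from root: E -> A -> G -> D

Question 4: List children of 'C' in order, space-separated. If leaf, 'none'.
Node C's children (from adjacency): (leaf)

Answer: none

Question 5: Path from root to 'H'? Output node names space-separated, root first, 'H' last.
Answer: E A H

Derivation:
Walk down from root: E -> A -> H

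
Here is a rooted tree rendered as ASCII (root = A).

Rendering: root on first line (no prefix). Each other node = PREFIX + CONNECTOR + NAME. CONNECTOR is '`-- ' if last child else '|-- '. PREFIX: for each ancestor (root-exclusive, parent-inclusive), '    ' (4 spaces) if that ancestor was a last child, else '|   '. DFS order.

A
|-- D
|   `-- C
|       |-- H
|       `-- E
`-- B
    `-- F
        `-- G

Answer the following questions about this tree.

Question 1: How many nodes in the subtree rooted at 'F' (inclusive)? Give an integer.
Subtree rooted at F contains: F, G
Count = 2

Answer: 2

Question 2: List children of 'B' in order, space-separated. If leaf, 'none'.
Node B's children (from adjacency): F

Answer: F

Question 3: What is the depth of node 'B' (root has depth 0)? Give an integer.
Path from root to B: A -> B
Depth = number of edges = 1

Answer: 1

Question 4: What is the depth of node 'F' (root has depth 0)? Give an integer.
Path from root to F: A -> B -> F
Depth = number of edges = 2

Answer: 2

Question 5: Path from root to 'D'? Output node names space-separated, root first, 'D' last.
Walk down from root: A -> D

Answer: A D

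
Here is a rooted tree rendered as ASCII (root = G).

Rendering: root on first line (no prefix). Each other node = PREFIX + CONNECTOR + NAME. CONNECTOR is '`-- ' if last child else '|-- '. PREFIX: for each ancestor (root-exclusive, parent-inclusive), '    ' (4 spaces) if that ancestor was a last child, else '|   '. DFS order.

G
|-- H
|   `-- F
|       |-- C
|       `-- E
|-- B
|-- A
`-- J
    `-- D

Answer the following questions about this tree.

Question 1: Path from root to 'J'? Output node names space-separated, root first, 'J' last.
Walk down from root: G -> J

Answer: G J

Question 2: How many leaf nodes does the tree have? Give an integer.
Answer: 5

Derivation:
Leaves (nodes with no children): A, B, C, D, E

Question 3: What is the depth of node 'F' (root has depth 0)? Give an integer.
Answer: 2

Derivation:
Path from root to F: G -> H -> F
Depth = number of edges = 2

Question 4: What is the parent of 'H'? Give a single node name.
Scan adjacency: H appears as child of G

Answer: G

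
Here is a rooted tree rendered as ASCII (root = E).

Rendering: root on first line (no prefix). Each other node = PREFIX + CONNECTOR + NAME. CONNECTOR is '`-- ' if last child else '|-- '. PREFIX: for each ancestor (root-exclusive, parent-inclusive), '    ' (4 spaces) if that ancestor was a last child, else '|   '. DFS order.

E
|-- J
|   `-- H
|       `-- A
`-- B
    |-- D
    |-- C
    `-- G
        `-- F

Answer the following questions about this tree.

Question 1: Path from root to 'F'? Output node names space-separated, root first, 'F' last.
Answer: E B G F

Derivation:
Walk down from root: E -> B -> G -> F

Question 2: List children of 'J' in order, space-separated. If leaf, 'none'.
Answer: H

Derivation:
Node J's children (from adjacency): H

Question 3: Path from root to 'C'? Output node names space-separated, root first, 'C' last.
Walk down from root: E -> B -> C

Answer: E B C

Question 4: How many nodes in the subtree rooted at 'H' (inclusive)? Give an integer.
Subtree rooted at H contains: A, H
Count = 2

Answer: 2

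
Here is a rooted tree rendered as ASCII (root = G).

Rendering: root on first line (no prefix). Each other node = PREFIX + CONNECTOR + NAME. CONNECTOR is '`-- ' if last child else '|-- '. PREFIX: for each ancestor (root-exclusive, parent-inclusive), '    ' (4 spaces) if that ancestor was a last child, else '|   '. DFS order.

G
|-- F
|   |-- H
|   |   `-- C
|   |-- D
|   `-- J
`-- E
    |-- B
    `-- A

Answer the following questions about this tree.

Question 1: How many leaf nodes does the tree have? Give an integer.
Answer: 5

Derivation:
Leaves (nodes with no children): A, B, C, D, J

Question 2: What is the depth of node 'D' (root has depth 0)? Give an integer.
Answer: 2

Derivation:
Path from root to D: G -> F -> D
Depth = number of edges = 2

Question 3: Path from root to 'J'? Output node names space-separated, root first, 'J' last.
Walk down from root: G -> F -> J

Answer: G F J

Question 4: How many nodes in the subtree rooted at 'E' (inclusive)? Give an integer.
Subtree rooted at E contains: A, B, E
Count = 3

Answer: 3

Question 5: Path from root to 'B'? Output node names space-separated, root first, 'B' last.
Answer: G E B

Derivation:
Walk down from root: G -> E -> B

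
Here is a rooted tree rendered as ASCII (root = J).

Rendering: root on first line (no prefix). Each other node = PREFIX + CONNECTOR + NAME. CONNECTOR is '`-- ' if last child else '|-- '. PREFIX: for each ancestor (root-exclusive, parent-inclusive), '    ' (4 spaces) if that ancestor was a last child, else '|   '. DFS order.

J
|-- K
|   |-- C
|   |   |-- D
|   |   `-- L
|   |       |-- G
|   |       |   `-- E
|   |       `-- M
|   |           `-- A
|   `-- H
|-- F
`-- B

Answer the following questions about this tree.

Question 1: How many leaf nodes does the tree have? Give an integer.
Answer: 6

Derivation:
Leaves (nodes with no children): A, B, D, E, F, H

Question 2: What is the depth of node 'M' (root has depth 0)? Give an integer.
Path from root to M: J -> K -> C -> L -> M
Depth = number of edges = 4

Answer: 4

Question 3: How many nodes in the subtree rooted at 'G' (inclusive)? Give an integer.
Subtree rooted at G contains: E, G
Count = 2

Answer: 2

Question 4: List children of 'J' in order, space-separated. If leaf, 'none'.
Node J's children (from adjacency): K, F, B

Answer: K F B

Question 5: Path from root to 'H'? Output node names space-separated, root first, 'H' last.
Walk down from root: J -> K -> H

Answer: J K H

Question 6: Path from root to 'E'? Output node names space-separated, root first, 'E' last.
Walk down from root: J -> K -> C -> L -> G -> E

Answer: J K C L G E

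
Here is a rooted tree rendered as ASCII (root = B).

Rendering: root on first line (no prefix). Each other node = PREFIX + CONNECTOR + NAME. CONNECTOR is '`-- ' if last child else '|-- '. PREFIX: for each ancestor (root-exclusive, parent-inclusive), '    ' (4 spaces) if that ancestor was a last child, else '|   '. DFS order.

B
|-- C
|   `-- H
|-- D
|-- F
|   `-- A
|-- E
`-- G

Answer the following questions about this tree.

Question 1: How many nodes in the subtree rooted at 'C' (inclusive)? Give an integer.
Subtree rooted at C contains: C, H
Count = 2

Answer: 2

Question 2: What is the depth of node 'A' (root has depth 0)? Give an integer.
Answer: 2

Derivation:
Path from root to A: B -> F -> A
Depth = number of edges = 2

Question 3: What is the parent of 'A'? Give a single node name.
Answer: F

Derivation:
Scan adjacency: A appears as child of F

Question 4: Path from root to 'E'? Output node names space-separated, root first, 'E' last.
Answer: B E

Derivation:
Walk down from root: B -> E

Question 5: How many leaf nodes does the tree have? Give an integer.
Answer: 5

Derivation:
Leaves (nodes with no children): A, D, E, G, H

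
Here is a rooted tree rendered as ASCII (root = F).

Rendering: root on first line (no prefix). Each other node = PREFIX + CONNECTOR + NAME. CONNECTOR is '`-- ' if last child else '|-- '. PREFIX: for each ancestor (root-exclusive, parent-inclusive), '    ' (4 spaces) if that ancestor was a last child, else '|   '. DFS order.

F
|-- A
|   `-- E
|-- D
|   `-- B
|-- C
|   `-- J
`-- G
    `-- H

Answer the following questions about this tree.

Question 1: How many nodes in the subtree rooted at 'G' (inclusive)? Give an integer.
Subtree rooted at G contains: G, H
Count = 2

Answer: 2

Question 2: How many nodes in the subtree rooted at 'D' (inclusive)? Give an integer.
Subtree rooted at D contains: B, D
Count = 2

Answer: 2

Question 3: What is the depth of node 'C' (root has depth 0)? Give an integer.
Path from root to C: F -> C
Depth = number of edges = 1

Answer: 1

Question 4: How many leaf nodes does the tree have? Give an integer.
Answer: 4

Derivation:
Leaves (nodes with no children): B, E, H, J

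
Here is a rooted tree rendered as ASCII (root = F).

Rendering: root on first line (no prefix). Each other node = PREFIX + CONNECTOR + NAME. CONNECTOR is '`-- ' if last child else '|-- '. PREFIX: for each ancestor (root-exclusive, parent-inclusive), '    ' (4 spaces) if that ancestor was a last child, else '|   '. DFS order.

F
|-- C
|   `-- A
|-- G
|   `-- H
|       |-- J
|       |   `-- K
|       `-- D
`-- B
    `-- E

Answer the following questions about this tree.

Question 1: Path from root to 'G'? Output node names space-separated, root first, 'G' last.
Answer: F G

Derivation:
Walk down from root: F -> G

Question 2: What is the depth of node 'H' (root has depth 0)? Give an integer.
Answer: 2

Derivation:
Path from root to H: F -> G -> H
Depth = number of edges = 2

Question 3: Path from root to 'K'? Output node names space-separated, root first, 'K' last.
Walk down from root: F -> G -> H -> J -> K

Answer: F G H J K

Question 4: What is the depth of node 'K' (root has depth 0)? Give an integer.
Path from root to K: F -> G -> H -> J -> K
Depth = number of edges = 4

Answer: 4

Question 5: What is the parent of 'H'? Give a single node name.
Answer: G

Derivation:
Scan adjacency: H appears as child of G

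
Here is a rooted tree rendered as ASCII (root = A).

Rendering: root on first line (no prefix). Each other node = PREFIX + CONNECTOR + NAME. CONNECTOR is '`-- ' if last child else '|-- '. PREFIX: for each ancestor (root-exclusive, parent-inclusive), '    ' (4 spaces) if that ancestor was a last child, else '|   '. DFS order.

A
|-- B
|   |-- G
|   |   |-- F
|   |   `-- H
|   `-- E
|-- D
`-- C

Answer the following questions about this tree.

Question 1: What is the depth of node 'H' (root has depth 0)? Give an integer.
Path from root to H: A -> B -> G -> H
Depth = number of edges = 3

Answer: 3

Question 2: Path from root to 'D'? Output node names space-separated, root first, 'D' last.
Walk down from root: A -> D

Answer: A D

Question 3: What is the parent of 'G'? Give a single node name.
Answer: B

Derivation:
Scan adjacency: G appears as child of B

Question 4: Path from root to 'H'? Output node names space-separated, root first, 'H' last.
Walk down from root: A -> B -> G -> H

Answer: A B G H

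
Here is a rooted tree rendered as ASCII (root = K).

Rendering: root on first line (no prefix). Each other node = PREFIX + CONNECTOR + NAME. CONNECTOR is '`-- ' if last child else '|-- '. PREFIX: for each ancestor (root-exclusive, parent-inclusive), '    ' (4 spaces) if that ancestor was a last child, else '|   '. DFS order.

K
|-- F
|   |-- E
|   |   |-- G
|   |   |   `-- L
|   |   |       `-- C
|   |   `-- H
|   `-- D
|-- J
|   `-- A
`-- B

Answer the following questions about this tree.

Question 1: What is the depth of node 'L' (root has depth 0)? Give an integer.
Path from root to L: K -> F -> E -> G -> L
Depth = number of edges = 4

Answer: 4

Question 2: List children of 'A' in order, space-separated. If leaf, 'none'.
Answer: none

Derivation:
Node A's children (from adjacency): (leaf)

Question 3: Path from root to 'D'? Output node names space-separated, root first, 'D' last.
Answer: K F D

Derivation:
Walk down from root: K -> F -> D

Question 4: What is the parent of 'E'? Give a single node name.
Scan adjacency: E appears as child of F

Answer: F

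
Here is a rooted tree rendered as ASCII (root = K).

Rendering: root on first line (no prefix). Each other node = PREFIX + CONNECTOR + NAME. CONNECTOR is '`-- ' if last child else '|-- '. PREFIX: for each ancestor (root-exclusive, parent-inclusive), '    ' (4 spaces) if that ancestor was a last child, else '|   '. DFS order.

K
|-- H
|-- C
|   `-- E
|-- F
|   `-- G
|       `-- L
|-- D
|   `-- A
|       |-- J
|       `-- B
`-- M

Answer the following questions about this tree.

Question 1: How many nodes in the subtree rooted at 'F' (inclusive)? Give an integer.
Subtree rooted at F contains: F, G, L
Count = 3

Answer: 3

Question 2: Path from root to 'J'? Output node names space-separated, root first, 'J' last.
Answer: K D A J

Derivation:
Walk down from root: K -> D -> A -> J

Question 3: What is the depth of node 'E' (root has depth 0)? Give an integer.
Answer: 2

Derivation:
Path from root to E: K -> C -> E
Depth = number of edges = 2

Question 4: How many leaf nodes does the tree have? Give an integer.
Answer: 6

Derivation:
Leaves (nodes with no children): B, E, H, J, L, M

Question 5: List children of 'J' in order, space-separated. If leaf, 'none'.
Answer: none

Derivation:
Node J's children (from adjacency): (leaf)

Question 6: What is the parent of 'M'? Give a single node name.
Answer: K

Derivation:
Scan adjacency: M appears as child of K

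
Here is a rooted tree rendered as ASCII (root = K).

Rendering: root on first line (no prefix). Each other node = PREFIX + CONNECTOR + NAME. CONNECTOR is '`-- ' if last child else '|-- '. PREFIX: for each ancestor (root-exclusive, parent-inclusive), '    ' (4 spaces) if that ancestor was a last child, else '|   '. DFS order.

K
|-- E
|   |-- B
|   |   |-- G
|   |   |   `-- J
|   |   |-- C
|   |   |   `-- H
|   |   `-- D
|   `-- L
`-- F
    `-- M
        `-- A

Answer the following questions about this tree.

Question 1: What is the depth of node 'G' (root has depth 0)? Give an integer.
Path from root to G: K -> E -> B -> G
Depth = number of edges = 3

Answer: 3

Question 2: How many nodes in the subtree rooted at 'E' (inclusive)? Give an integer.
Answer: 8

Derivation:
Subtree rooted at E contains: B, C, D, E, G, H, J, L
Count = 8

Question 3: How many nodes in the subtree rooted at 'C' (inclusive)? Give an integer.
Subtree rooted at C contains: C, H
Count = 2

Answer: 2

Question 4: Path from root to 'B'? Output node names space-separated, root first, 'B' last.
Answer: K E B

Derivation:
Walk down from root: K -> E -> B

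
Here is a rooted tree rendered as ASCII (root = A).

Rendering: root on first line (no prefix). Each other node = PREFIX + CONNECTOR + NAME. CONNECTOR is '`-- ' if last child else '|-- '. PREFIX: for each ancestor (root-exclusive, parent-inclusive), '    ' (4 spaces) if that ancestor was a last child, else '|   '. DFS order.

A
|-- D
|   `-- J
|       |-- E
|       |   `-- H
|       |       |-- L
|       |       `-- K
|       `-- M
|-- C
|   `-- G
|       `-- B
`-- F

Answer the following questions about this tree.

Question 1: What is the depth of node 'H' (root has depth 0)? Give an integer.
Path from root to H: A -> D -> J -> E -> H
Depth = number of edges = 4

Answer: 4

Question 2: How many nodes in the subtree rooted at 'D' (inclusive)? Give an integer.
Answer: 7

Derivation:
Subtree rooted at D contains: D, E, H, J, K, L, M
Count = 7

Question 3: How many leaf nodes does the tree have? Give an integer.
Answer: 5

Derivation:
Leaves (nodes with no children): B, F, K, L, M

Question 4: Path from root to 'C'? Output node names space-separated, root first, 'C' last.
Walk down from root: A -> C

Answer: A C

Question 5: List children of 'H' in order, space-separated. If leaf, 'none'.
Node H's children (from adjacency): L, K

Answer: L K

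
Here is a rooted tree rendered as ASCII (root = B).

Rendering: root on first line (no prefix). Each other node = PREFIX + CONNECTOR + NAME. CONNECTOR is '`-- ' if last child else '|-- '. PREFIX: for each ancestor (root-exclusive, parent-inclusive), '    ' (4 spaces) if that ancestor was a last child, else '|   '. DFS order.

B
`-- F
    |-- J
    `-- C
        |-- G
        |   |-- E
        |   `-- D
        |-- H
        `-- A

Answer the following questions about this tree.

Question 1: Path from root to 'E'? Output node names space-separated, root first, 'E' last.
Answer: B F C G E

Derivation:
Walk down from root: B -> F -> C -> G -> E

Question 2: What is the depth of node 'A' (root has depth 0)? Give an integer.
Answer: 3

Derivation:
Path from root to A: B -> F -> C -> A
Depth = number of edges = 3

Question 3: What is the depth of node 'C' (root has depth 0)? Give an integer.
Path from root to C: B -> F -> C
Depth = number of edges = 2

Answer: 2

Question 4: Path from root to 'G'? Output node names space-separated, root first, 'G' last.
Answer: B F C G

Derivation:
Walk down from root: B -> F -> C -> G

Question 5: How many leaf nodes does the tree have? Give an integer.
Answer: 5

Derivation:
Leaves (nodes with no children): A, D, E, H, J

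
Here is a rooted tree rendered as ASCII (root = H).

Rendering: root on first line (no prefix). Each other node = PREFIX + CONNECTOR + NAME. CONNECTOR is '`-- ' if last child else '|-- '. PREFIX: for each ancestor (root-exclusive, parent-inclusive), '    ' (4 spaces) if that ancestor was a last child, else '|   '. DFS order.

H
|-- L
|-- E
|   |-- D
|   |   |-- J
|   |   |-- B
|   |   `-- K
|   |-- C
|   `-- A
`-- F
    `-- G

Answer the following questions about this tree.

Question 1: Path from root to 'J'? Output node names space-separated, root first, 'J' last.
Walk down from root: H -> E -> D -> J

Answer: H E D J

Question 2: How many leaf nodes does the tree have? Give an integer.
Leaves (nodes with no children): A, B, C, G, J, K, L

Answer: 7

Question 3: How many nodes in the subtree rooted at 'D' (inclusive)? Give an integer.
Answer: 4

Derivation:
Subtree rooted at D contains: B, D, J, K
Count = 4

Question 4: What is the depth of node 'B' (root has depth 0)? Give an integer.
Path from root to B: H -> E -> D -> B
Depth = number of edges = 3

Answer: 3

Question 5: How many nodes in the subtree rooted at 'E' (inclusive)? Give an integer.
Subtree rooted at E contains: A, B, C, D, E, J, K
Count = 7

Answer: 7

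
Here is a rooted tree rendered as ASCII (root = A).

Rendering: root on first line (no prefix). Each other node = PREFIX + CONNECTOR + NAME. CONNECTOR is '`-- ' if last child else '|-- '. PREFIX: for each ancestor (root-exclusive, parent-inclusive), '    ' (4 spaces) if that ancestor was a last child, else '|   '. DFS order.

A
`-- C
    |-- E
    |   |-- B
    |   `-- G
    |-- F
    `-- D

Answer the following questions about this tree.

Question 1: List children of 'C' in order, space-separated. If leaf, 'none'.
Node C's children (from adjacency): E, F, D

Answer: E F D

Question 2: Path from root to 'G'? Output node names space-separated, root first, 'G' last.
Walk down from root: A -> C -> E -> G

Answer: A C E G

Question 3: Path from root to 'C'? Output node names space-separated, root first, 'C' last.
Walk down from root: A -> C

Answer: A C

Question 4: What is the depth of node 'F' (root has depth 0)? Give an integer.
Answer: 2

Derivation:
Path from root to F: A -> C -> F
Depth = number of edges = 2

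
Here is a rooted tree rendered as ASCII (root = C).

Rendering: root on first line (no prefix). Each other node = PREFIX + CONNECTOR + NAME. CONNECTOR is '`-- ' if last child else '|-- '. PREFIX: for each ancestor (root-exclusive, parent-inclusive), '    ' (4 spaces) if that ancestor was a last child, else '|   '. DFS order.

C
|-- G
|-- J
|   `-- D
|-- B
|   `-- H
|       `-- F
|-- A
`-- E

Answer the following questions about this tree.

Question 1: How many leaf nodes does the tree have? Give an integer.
Leaves (nodes with no children): A, D, E, F, G

Answer: 5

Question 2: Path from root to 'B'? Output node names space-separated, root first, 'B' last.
Answer: C B

Derivation:
Walk down from root: C -> B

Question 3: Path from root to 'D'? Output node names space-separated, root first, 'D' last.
Walk down from root: C -> J -> D

Answer: C J D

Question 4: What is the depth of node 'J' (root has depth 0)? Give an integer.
Answer: 1

Derivation:
Path from root to J: C -> J
Depth = number of edges = 1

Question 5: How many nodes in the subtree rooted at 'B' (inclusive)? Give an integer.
Subtree rooted at B contains: B, F, H
Count = 3

Answer: 3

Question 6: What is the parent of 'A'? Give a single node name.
Scan adjacency: A appears as child of C

Answer: C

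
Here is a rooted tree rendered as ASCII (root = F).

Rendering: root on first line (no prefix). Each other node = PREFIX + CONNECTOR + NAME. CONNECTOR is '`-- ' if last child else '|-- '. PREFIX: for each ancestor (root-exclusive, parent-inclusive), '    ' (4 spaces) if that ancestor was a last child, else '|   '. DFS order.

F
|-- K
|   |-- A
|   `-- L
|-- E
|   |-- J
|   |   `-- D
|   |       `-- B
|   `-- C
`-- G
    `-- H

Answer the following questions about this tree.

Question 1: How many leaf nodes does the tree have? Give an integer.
Leaves (nodes with no children): A, B, C, H, L

Answer: 5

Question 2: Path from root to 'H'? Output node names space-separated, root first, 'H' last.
Answer: F G H

Derivation:
Walk down from root: F -> G -> H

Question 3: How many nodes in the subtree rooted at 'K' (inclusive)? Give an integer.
Answer: 3

Derivation:
Subtree rooted at K contains: A, K, L
Count = 3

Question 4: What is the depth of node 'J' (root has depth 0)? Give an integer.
Path from root to J: F -> E -> J
Depth = number of edges = 2

Answer: 2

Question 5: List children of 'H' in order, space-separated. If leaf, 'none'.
Node H's children (from adjacency): (leaf)

Answer: none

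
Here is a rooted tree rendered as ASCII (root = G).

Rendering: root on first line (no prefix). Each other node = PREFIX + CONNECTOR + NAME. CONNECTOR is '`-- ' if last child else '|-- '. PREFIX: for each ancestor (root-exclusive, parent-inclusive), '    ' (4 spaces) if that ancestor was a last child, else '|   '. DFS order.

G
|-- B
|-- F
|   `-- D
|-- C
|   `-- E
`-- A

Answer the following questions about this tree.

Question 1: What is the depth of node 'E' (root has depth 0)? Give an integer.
Path from root to E: G -> C -> E
Depth = number of edges = 2

Answer: 2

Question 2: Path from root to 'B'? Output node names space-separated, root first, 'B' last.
Answer: G B

Derivation:
Walk down from root: G -> B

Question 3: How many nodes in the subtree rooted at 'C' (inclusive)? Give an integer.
Subtree rooted at C contains: C, E
Count = 2

Answer: 2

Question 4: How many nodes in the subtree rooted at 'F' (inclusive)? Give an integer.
Answer: 2

Derivation:
Subtree rooted at F contains: D, F
Count = 2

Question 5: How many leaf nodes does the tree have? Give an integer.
Answer: 4

Derivation:
Leaves (nodes with no children): A, B, D, E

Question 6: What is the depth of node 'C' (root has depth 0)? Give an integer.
Path from root to C: G -> C
Depth = number of edges = 1

Answer: 1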